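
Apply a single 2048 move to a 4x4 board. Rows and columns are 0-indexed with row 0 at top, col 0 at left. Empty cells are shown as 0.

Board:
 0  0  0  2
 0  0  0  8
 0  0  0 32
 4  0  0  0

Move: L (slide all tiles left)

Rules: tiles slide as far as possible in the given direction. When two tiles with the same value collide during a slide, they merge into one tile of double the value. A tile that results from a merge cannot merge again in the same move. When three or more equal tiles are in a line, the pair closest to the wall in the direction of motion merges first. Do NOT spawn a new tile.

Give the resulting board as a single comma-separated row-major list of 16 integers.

Slide left:
row 0: [0, 0, 0, 2] -> [2, 0, 0, 0]
row 1: [0, 0, 0, 8] -> [8, 0, 0, 0]
row 2: [0, 0, 0, 32] -> [32, 0, 0, 0]
row 3: [4, 0, 0, 0] -> [4, 0, 0, 0]

Answer: 2, 0, 0, 0, 8, 0, 0, 0, 32, 0, 0, 0, 4, 0, 0, 0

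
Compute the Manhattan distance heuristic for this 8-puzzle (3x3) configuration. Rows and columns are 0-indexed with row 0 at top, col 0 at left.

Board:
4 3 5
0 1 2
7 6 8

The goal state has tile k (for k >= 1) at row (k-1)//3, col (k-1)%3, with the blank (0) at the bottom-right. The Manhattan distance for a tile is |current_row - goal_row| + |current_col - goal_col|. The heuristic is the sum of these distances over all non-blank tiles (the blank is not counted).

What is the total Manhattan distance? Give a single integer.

Answer: 11

Derivation:
Tile 4: at (0,0), goal (1,0), distance |0-1|+|0-0| = 1
Tile 3: at (0,1), goal (0,2), distance |0-0|+|1-2| = 1
Tile 5: at (0,2), goal (1,1), distance |0-1|+|2-1| = 2
Tile 1: at (1,1), goal (0,0), distance |1-0|+|1-0| = 2
Tile 2: at (1,2), goal (0,1), distance |1-0|+|2-1| = 2
Tile 7: at (2,0), goal (2,0), distance |2-2|+|0-0| = 0
Tile 6: at (2,1), goal (1,2), distance |2-1|+|1-2| = 2
Tile 8: at (2,2), goal (2,1), distance |2-2|+|2-1| = 1
Sum: 1 + 1 + 2 + 2 + 2 + 0 + 2 + 1 = 11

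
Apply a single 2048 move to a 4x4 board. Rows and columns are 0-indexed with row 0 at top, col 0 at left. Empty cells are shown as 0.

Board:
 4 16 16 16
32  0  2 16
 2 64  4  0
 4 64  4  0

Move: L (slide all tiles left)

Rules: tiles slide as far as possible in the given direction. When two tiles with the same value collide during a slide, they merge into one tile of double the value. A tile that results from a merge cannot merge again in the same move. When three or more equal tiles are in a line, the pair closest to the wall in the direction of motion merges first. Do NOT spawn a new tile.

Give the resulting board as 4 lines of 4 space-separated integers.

Answer:  4 32 16  0
32  2 16  0
 2 64  4  0
 4 64  4  0

Derivation:
Slide left:
row 0: [4, 16, 16, 16] -> [4, 32, 16, 0]
row 1: [32, 0, 2, 16] -> [32, 2, 16, 0]
row 2: [2, 64, 4, 0] -> [2, 64, 4, 0]
row 3: [4, 64, 4, 0] -> [4, 64, 4, 0]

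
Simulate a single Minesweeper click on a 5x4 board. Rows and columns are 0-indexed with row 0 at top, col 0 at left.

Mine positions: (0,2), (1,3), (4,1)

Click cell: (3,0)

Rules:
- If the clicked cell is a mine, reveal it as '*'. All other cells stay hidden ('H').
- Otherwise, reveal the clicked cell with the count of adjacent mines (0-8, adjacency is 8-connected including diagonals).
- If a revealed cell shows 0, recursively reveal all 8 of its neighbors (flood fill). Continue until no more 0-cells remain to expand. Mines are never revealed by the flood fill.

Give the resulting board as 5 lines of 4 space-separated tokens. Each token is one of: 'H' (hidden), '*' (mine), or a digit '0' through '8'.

H H H H
H H H H
H H H H
1 H H H
H H H H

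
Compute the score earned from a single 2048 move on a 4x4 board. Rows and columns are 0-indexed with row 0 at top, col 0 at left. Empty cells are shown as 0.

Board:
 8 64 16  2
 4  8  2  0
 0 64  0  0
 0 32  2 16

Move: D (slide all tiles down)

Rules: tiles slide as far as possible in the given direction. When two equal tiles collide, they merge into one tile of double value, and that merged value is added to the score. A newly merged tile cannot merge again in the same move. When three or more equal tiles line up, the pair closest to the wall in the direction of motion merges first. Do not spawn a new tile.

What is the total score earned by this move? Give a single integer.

Slide down:
col 0: [8, 4, 0, 0] -> [0, 0, 8, 4]  score +0 (running 0)
col 1: [64, 8, 64, 32] -> [64, 8, 64, 32]  score +0 (running 0)
col 2: [16, 2, 0, 2] -> [0, 0, 16, 4]  score +4 (running 4)
col 3: [2, 0, 0, 16] -> [0, 0, 2, 16]  score +0 (running 4)
Board after move:
 0 64  0  0
 0  8  0  0
 8 64 16  2
 4 32  4 16

Answer: 4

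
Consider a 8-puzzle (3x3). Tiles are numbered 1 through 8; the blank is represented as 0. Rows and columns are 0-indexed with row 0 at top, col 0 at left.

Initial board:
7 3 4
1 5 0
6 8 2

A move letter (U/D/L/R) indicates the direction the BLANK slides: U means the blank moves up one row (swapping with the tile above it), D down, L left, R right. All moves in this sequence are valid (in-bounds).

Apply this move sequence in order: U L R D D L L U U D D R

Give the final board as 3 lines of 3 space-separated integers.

Answer: 7 3 4
1 5 2
6 0 8

Derivation:
After move 1 (U):
7 3 0
1 5 4
6 8 2

After move 2 (L):
7 0 3
1 5 4
6 8 2

After move 3 (R):
7 3 0
1 5 4
6 8 2

After move 4 (D):
7 3 4
1 5 0
6 8 2

After move 5 (D):
7 3 4
1 5 2
6 8 0

After move 6 (L):
7 3 4
1 5 2
6 0 8

After move 7 (L):
7 3 4
1 5 2
0 6 8

After move 8 (U):
7 3 4
0 5 2
1 6 8

After move 9 (U):
0 3 4
7 5 2
1 6 8

After move 10 (D):
7 3 4
0 5 2
1 6 8

After move 11 (D):
7 3 4
1 5 2
0 6 8

After move 12 (R):
7 3 4
1 5 2
6 0 8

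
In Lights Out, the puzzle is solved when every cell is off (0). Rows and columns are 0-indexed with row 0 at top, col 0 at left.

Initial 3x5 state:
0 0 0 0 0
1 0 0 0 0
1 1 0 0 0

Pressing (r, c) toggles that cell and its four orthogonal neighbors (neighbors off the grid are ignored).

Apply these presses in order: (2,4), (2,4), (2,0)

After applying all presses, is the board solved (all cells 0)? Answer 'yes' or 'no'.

After press 1 at (2,4):
0 0 0 0 0
1 0 0 0 1
1 1 0 1 1

After press 2 at (2,4):
0 0 0 0 0
1 0 0 0 0
1 1 0 0 0

After press 3 at (2,0):
0 0 0 0 0
0 0 0 0 0
0 0 0 0 0

Lights still on: 0

Answer: yes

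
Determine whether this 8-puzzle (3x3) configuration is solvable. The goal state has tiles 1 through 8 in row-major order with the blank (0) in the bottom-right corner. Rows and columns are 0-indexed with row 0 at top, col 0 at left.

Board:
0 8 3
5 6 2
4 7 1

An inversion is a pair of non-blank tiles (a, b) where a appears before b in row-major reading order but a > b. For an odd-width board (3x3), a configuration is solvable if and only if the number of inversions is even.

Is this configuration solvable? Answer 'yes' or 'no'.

Inversions (pairs i<j in row-major order where tile[i] > tile[j] > 0): 18
18 is even, so the puzzle is solvable.

Answer: yes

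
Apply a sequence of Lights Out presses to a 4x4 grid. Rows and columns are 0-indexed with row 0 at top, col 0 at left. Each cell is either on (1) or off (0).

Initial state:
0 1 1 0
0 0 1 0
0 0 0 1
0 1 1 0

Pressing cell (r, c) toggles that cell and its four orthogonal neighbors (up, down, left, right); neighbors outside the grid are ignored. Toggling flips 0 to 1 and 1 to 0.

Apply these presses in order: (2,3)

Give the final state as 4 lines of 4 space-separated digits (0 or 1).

Answer: 0 1 1 0
0 0 1 1
0 0 1 0
0 1 1 1

Derivation:
After press 1 at (2,3):
0 1 1 0
0 0 1 1
0 0 1 0
0 1 1 1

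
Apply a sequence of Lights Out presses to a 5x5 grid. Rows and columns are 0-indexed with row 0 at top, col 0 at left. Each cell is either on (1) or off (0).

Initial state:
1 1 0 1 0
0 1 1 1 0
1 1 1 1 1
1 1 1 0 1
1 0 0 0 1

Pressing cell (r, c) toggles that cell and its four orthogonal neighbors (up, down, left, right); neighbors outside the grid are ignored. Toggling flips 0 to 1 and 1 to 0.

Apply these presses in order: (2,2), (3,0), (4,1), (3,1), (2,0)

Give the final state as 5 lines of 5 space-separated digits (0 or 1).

Answer: 1 1 0 1 0
1 1 0 1 0
1 0 0 0 1
0 0 1 0 1
1 0 1 0 1

Derivation:
After press 1 at (2,2):
1 1 0 1 0
0 1 0 1 0
1 0 0 0 1
1 1 0 0 1
1 0 0 0 1

After press 2 at (3,0):
1 1 0 1 0
0 1 0 1 0
0 0 0 0 1
0 0 0 0 1
0 0 0 0 1

After press 3 at (4,1):
1 1 0 1 0
0 1 0 1 0
0 0 0 0 1
0 1 0 0 1
1 1 1 0 1

After press 4 at (3,1):
1 1 0 1 0
0 1 0 1 0
0 1 0 0 1
1 0 1 0 1
1 0 1 0 1

After press 5 at (2,0):
1 1 0 1 0
1 1 0 1 0
1 0 0 0 1
0 0 1 0 1
1 0 1 0 1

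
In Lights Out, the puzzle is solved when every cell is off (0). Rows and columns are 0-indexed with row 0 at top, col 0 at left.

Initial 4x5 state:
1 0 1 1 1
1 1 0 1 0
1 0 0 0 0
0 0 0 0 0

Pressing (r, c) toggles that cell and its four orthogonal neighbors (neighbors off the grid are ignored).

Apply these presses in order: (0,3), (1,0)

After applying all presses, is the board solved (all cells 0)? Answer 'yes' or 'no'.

After press 1 at (0,3):
1 0 0 0 0
1 1 0 0 0
1 0 0 0 0
0 0 0 0 0

After press 2 at (1,0):
0 0 0 0 0
0 0 0 0 0
0 0 0 0 0
0 0 0 0 0

Lights still on: 0

Answer: yes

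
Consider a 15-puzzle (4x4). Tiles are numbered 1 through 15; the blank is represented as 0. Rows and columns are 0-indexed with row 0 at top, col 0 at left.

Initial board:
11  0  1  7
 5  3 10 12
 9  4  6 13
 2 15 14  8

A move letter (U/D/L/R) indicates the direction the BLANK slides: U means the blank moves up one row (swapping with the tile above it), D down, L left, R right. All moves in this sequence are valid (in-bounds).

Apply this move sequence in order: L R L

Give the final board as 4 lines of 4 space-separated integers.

After move 1 (L):
 0 11  1  7
 5  3 10 12
 9  4  6 13
 2 15 14  8

After move 2 (R):
11  0  1  7
 5  3 10 12
 9  4  6 13
 2 15 14  8

After move 3 (L):
 0 11  1  7
 5  3 10 12
 9  4  6 13
 2 15 14  8

Answer:  0 11  1  7
 5  3 10 12
 9  4  6 13
 2 15 14  8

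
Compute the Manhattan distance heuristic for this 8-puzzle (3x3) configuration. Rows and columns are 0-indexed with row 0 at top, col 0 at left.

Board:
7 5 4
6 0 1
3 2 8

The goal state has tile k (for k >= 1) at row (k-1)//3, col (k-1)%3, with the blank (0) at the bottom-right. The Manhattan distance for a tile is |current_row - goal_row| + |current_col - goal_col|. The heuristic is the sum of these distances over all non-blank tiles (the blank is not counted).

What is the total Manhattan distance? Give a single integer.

Tile 7: at (0,0), goal (2,0), distance |0-2|+|0-0| = 2
Tile 5: at (0,1), goal (1,1), distance |0-1|+|1-1| = 1
Tile 4: at (0,2), goal (1,0), distance |0-1|+|2-0| = 3
Tile 6: at (1,0), goal (1,2), distance |1-1|+|0-2| = 2
Tile 1: at (1,2), goal (0,0), distance |1-0|+|2-0| = 3
Tile 3: at (2,0), goal (0,2), distance |2-0|+|0-2| = 4
Tile 2: at (2,1), goal (0,1), distance |2-0|+|1-1| = 2
Tile 8: at (2,2), goal (2,1), distance |2-2|+|2-1| = 1
Sum: 2 + 1 + 3 + 2 + 3 + 4 + 2 + 1 = 18

Answer: 18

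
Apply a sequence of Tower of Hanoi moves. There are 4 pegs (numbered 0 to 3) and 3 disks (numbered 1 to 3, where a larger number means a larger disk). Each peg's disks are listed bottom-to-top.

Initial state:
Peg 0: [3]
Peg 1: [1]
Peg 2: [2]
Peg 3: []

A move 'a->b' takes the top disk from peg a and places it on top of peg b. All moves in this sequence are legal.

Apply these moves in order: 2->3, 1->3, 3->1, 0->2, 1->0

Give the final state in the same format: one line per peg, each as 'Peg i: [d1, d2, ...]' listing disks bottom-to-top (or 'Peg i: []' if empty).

Answer: Peg 0: [1]
Peg 1: []
Peg 2: [3]
Peg 3: [2]

Derivation:
After move 1 (2->3):
Peg 0: [3]
Peg 1: [1]
Peg 2: []
Peg 3: [2]

After move 2 (1->3):
Peg 0: [3]
Peg 1: []
Peg 2: []
Peg 3: [2, 1]

After move 3 (3->1):
Peg 0: [3]
Peg 1: [1]
Peg 2: []
Peg 3: [2]

After move 4 (0->2):
Peg 0: []
Peg 1: [1]
Peg 2: [3]
Peg 3: [2]

After move 5 (1->0):
Peg 0: [1]
Peg 1: []
Peg 2: [3]
Peg 3: [2]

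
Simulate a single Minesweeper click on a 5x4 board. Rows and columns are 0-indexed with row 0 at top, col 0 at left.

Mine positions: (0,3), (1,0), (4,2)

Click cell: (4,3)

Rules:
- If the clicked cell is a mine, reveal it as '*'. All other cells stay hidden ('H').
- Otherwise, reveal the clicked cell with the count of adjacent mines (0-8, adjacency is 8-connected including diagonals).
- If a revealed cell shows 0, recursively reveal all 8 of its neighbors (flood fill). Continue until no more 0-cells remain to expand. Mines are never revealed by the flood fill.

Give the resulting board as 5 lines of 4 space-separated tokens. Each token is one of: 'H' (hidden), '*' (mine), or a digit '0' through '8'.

H H H H
H H H H
H H H H
H H H H
H H H 1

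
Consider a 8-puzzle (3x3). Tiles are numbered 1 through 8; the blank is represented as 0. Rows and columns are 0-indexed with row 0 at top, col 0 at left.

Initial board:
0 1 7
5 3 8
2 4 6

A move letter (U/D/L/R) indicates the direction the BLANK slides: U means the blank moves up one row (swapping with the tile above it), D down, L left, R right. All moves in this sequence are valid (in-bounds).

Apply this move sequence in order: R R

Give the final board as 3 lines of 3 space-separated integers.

Answer: 1 7 0
5 3 8
2 4 6

Derivation:
After move 1 (R):
1 0 7
5 3 8
2 4 6

After move 2 (R):
1 7 0
5 3 8
2 4 6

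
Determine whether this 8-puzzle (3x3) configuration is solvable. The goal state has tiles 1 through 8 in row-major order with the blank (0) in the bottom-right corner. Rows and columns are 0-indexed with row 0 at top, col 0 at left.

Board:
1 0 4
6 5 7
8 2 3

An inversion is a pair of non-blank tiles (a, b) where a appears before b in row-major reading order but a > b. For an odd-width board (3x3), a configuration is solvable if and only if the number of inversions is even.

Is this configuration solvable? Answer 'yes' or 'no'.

Inversions (pairs i<j in row-major order where tile[i] > tile[j] > 0): 11
11 is odd, so the puzzle is not solvable.

Answer: no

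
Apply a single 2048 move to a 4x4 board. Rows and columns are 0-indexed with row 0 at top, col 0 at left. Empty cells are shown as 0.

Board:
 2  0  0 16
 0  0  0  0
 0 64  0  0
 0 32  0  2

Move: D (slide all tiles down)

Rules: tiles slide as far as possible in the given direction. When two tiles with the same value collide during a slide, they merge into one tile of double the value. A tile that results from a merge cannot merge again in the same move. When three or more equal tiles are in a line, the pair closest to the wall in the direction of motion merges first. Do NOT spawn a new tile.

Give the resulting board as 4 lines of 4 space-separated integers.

Slide down:
col 0: [2, 0, 0, 0] -> [0, 0, 0, 2]
col 1: [0, 0, 64, 32] -> [0, 0, 64, 32]
col 2: [0, 0, 0, 0] -> [0, 0, 0, 0]
col 3: [16, 0, 0, 2] -> [0, 0, 16, 2]

Answer:  0  0  0  0
 0  0  0  0
 0 64  0 16
 2 32  0  2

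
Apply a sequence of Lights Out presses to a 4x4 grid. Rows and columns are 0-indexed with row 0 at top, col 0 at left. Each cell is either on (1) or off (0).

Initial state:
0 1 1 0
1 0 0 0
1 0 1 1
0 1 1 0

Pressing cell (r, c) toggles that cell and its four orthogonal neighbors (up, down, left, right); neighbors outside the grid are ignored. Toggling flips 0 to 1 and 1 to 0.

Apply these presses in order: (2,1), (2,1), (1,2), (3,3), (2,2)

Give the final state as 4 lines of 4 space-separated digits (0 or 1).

Answer: 0 1 0 0
1 1 0 1
1 1 1 1
0 1 1 1

Derivation:
After press 1 at (2,1):
0 1 1 0
1 1 0 0
0 1 0 1
0 0 1 0

After press 2 at (2,1):
0 1 1 0
1 0 0 0
1 0 1 1
0 1 1 0

After press 3 at (1,2):
0 1 0 0
1 1 1 1
1 0 0 1
0 1 1 0

After press 4 at (3,3):
0 1 0 0
1 1 1 1
1 0 0 0
0 1 0 1

After press 5 at (2,2):
0 1 0 0
1 1 0 1
1 1 1 1
0 1 1 1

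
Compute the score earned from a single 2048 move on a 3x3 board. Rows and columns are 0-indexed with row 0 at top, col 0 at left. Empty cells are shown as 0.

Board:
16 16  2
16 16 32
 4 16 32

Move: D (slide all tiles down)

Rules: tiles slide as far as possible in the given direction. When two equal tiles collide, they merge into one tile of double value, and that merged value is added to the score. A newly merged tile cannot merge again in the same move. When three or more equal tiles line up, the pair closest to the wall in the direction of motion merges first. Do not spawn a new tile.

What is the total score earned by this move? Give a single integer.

Answer: 128

Derivation:
Slide down:
col 0: [16, 16, 4] -> [0, 32, 4]  score +32 (running 32)
col 1: [16, 16, 16] -> [0, 16, 32]  score +32 (running 64)
col 2: [2, 32, 32] -> [0, 2, 64]  score +64 (running 128)
Board after move:
 0  0  0
32 16  2
 4 32 64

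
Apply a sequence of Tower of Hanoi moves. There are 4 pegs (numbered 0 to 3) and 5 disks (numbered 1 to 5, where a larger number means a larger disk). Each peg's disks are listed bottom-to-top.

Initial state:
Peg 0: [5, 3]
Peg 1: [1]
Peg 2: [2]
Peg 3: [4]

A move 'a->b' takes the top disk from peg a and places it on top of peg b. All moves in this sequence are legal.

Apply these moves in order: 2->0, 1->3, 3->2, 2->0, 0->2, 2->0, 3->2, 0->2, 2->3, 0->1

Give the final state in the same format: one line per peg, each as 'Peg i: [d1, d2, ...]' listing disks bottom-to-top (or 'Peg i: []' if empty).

After move 1 (2->0):
Peg 0: [5, 3, 2]
Peg 1: [1]
Peg 2: []
Peg 3: [4]

After move 2 (1->3):
Peg 0: [5, 3, 2]
Peg 1: []
Peg 2: []
Peg 3: [4, 1]

After move 3 (3->2):
Peg 0: [5, 3, 2]
Peg 1: []
Peg 2: [1]
Peg 3: [4]

After move 4 (2->0):
Peg 0: [5, 3, 2, 1]
Peg 1: []
Peg 2: []
Peg 3: [4]

After move 5 (0->2):
Peg 0: [5, 3, 2]
Peg 1: []
Peg 2: [1]
Peg 3: [4]

After move 6 (2->0):
Peg 0: [5, 3, 2, 1]
Peg 1: []
Peg 2: []
Peg 3: [4]

After move 7 (3->2):
Peg 0: [5, 3, 2, 1]
Peg 1: []
Peg 2: [4]
Peg 3: []

After move 8 (0->2):
Peg 0: [5, 3, 2]
Peg 1: []
Peg 2: [4, 1]
Peg 3: []

After move 9 (2->3):
Peg 0: [5, 3, 2]
Peg 1: []
Peg 2: [4]
Peg 3: [1]

After move 10 (0->1):
Peg 0: [5, 3]
Peg 1: [2]
Peg 2: [4]
Peg 3: [1]

Answer: Peg 0: [5, 3]
Peg 1: [2]
Peg 2: [4]
Peg 3: [1]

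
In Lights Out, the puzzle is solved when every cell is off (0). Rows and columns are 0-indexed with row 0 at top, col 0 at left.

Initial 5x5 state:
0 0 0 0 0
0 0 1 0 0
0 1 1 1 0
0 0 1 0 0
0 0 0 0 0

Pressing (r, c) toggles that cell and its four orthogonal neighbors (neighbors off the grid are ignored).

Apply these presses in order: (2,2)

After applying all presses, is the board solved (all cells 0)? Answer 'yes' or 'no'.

Answer: yes

Derivation:
After press 1 at (2,2):
0 0 0 0 0
0 0 0 0 0
0 0 0 0 0
0 0 0 0 0
0 0 0 0 0

Lights still on: 0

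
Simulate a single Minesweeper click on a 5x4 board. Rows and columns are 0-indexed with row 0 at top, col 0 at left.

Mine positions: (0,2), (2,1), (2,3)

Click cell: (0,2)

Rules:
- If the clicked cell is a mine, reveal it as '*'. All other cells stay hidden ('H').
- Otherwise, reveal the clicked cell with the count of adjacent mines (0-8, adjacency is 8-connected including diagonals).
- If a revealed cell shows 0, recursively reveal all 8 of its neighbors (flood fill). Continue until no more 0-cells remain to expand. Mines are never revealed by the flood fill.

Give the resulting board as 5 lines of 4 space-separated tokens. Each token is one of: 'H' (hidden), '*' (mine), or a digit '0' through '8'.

H H * H
H H H H
H H H H
H H H H
H H H H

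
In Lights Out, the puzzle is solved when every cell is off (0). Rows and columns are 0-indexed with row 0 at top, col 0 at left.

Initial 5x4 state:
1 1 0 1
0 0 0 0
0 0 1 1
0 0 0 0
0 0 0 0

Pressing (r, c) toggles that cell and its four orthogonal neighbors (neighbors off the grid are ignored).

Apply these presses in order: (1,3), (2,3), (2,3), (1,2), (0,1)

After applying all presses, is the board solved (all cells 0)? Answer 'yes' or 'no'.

After press 1 at (1,3):
1 1 0 0
0 0 1 1
0 0 1 0
0 0 0 0
0 0 0 0

After press 2 at (2,3):
1 1 0 0
0 0 1 0
0 0 0 1
0 0 0 1
0 0 0 0

After press 3 at (2,3):
1 1 0 0
0 0 1 1
0 0 1 0
0 0 0 0
0 0 0 0

After press 4 at (1,2):
1 1 1 0
0 1 0 0
0 0 0 0
0 0 0 0
0 0 0 0

After press 5 at (0,1):
0 0 0 0
0 0 0 0
0 0 0 0
0 0 0 0
0 0 0 0

Lights still on: 0

Answer: yes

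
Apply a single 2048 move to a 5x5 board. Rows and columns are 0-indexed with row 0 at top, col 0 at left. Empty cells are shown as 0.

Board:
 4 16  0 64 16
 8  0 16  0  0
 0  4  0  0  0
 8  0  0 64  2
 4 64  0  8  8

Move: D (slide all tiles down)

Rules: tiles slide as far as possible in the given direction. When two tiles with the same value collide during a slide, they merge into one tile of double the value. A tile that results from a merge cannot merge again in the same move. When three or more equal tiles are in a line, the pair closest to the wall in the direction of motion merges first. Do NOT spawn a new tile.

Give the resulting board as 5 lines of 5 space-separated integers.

Answer:   0   0   0   0   0
  0   0   0   0   0
  4  16   0   0  16
 16   4   0 128   2
  4  64  16   8   8

Derivation:
Slide down:
col 0: [4, 8, 0, 8, 4] -> [0, 0, 4, 16, 4]
col 1: [16, 0, 4, 0, 64] -> [0, 0, 16, 4, 64]
col 2: [0, 16, 0, 0, 0] -> [0, 0, 0, 0, 16]
col 3: [64, 0, 0, 64, 8] -> [0, 0, 0, 128, 8]
col 4: [16, 0, 0, 2, 8] -> [0, 0, 16, 2, 8]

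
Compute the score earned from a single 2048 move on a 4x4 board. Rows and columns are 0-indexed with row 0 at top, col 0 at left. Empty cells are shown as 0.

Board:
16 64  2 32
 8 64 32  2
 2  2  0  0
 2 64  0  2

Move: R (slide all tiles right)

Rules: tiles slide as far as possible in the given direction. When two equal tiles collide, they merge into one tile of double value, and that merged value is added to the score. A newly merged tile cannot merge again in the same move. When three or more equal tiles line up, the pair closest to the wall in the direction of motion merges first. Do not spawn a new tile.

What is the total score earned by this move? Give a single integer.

Slide right:
row 0: [16, 64, 2, 32] -> [16, 64, 2, 32]  score +0 (running 0)
row 1: [8, 64, 32, 2] -> [8, 64, 32, 2]  score +0 (running 0)
row 2: [2, 2, 0, 0] -> [0, 0, 0, 4]  score +4 (running 4)
row 3: [2, 64, 0, 2] -> [0, 2, 64, 2]  score +0 (running 4)
Board after move:
16 64  2 32
 8 64 32  2
 0  0  0  4
 0  2 64  2

Answer: 4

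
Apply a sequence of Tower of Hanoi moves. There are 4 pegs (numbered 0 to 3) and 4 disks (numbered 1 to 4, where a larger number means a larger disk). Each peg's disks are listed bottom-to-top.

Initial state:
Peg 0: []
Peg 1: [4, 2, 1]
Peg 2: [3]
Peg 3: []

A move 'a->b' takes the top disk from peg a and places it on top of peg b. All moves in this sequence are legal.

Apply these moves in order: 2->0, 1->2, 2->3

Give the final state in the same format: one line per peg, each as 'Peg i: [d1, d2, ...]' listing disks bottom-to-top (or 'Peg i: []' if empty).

Answer: Peg 0: [3]
Peg 1: [4, 2]
Peg 2: []
Peg 3: [1]

Derivation:
After move 1 (2->0):
Peg 0: [3]
Peg 1: [4, 2, 1]
Peg 2: []
Peg 3: []

After move 2 (1->2):
Peg 0: [3]
Peg 1: [4, 2]
Peg 2: [1]
Peg 3: []

After move 3 (2->3):
Peg 0: [3]
Peg 1: [4, 2]
Peg 2: []
Peg 3: [1]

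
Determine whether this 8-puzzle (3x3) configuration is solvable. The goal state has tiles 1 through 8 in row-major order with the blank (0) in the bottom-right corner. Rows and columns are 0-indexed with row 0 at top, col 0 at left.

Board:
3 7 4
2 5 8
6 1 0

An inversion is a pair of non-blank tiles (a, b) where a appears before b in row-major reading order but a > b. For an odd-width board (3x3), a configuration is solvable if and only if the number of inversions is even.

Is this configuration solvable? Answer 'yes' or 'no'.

Inversions (pairs i<j in row-major order where tile[i] > tile[j] > 0): 14
14 is even, so the puzzle is solvable.

Answer: yes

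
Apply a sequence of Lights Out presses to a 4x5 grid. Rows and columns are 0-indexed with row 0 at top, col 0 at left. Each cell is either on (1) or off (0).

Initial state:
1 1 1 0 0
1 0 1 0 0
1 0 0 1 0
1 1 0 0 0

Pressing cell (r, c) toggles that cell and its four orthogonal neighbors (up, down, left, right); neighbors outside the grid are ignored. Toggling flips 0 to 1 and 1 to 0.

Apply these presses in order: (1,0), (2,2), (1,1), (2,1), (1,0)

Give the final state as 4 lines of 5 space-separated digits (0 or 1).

After press 1 at (1,0):
0 1 1 0 0
0 1 1 0 0
0 0 0 1 0
1 1 0 0 0

After press 2 at (2,2):
0 1 1 0 0
0 1 0 0 0
0 1 1 0 0
1 1 1 0 0

After press 3 at (1,1):
0 0 1 0 0
1 0 1 0 0
0 0 1 0 0
1 1 1 0 0

After press 4 at (2,1):
0 0 1 0 0
1 1 1 0 0
1 1 0 0 0
1 0 1 0 0

After press 5 at (1,0):
1 0 1 0 0
0 0 1 0 0
0 1 0 0 0
1 0 1 0 0

Answer: 1 0 1 0 0
0 0 1 0 0
0 1 0 0 0
1 0 1 0 0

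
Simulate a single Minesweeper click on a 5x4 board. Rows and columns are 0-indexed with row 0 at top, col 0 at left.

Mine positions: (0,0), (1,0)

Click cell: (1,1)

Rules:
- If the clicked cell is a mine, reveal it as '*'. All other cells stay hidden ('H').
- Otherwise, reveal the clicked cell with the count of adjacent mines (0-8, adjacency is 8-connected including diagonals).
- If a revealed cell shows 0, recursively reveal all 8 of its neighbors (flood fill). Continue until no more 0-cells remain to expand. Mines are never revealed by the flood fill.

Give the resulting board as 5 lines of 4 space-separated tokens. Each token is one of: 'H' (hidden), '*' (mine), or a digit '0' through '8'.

H H H H
H 2 H H
H H H H
H H H H
H H H H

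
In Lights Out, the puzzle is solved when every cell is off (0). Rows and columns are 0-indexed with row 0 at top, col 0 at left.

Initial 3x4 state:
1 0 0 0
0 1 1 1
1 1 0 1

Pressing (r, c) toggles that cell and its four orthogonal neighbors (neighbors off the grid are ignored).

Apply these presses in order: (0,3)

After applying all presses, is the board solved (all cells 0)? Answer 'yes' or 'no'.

After press 1 at (0,3):
1 0 1 1
0 1 1 0
1 1 0 1

Lights still on: 8

Answer: no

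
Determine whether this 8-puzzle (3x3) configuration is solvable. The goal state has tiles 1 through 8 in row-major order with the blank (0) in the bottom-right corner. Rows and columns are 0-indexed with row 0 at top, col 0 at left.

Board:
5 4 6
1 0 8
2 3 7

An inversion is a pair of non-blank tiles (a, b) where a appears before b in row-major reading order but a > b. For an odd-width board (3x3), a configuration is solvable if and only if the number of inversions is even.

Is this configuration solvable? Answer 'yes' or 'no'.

Answer: no

Derivation:
Inversions (pairs i<j in row-major order where tile[i] > tile[j] > 0): 13
13 is odd, so the puzzle is not solvable.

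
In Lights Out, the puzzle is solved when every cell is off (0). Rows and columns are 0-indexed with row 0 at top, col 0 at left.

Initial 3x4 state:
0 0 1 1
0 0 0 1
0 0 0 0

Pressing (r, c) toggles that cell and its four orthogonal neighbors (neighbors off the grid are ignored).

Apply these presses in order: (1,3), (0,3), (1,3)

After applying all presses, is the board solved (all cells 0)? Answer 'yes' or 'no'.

Answer: yes

Derivation:
After press 1 at (1,3):
0 0 1 0
0 0 1 0
0 0 0 1

After press 2 at (0,3):
0 0 0 1
0 0 1 1
0 0 0 1

After press 3 at (1,3):
0 0 0 0
0 0 0 0
0 0 0 0

Lights still on: 0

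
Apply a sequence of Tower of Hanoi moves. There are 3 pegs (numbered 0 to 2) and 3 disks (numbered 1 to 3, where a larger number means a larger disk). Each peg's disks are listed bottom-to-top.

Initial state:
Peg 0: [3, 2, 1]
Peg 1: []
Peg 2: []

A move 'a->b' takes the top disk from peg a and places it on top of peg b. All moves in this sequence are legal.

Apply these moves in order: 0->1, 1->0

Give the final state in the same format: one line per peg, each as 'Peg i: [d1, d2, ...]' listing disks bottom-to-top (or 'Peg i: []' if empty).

Answer: Peg 0: [3, 2, 1]
Peg 1: []
Peg 2: []

Derivation:
After move 1 (0->1):
Peg 0: [3, 2]
Peg 1: [1]
Peg 2: []

After move 2 (1->0):
Peg 0: [3, 2, 1]
Peg 1: []
Peg 2: []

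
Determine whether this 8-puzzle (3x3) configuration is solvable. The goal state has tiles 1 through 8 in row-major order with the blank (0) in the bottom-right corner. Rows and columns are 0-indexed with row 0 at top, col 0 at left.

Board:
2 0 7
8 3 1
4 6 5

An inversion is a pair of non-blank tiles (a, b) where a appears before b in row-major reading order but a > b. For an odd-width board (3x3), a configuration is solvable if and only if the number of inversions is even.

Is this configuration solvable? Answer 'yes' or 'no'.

Answer: no

Derivation:
Inversions (pairs i<j in row-major order where tile[i] > tile[j] > 0): 13
13 is odd, so the puzzle is not solvable.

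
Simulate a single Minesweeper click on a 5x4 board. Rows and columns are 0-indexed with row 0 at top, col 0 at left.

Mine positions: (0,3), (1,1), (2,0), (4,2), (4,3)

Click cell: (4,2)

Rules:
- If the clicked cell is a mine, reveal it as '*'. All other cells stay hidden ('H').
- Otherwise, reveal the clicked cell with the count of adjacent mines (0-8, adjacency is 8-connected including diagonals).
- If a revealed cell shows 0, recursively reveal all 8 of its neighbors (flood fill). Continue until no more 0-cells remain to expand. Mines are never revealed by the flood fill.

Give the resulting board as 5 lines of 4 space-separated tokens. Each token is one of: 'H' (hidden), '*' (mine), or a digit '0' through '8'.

H H H H
H H H H
H H H H
H H H H
H H * H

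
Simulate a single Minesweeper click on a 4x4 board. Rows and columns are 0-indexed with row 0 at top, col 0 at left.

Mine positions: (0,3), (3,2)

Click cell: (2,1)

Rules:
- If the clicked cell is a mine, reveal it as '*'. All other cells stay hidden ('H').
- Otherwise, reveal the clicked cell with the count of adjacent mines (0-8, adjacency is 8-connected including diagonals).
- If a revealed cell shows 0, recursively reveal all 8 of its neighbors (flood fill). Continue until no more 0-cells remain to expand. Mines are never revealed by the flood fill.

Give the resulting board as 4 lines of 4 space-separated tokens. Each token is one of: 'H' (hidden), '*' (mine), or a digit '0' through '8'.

H H H H
H H H H
H 1 H H
H H H H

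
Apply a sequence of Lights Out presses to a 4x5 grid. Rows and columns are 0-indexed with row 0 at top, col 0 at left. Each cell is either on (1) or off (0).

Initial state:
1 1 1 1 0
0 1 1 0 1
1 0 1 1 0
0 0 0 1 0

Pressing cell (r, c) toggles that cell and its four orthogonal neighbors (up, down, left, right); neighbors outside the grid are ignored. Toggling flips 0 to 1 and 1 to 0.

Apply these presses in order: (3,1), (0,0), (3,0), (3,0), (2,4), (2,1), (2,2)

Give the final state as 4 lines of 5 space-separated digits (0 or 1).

After press 1 at (3,1):
1 1 1 1 0
0 1 1 0 1
1 1 1 1 0
1 1 1 1 0

After press 2 at (0,0):
0 0 1 1 0
1 1 1 0 1
1 1 1 1 0
1 1 1 1 0

After press 3 at (3,0):
0 0 1 1 0
1 1 1 0 1
0 1 1 1 0
0 0 1 1 0

After press 4 at (3,0):
0 0 1 1 0
1 1 1 0 1
1 1 1 1 0
1 1 1 1 0

After press 5 at (2,4):
0 0 1 1 0
1 1 1 0 0
1 1 1 0 1
1 1 1 1 1

After press 6 at (2,1):
0 0 1 1 0
1 0 1 0 0
0 0 0 0 1
1 0 1 1 1

After press 7 at (2,2):
0 0 1 1 0
1 0 0 0 0
0 1 1 1 1
1 0 0 1 1

Answer: 0 0 1 1 0
1 0 0 0 0
0 1 1 1 1
1 0 0 1 1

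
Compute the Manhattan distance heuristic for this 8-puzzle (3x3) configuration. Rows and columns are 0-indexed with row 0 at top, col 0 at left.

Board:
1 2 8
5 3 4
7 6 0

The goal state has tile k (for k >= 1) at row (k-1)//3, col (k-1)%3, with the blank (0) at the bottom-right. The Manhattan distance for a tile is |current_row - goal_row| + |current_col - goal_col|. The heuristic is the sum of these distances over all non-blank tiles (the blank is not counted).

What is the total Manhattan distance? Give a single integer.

Tile 1: (0,0)->(0,0) = 0
Tile 2: (0,1)->(0,1) = 0
Tile 8: (0,2)->(2,1) = 3
Tile 5: (1,0)->(1,1) = 1
Tile 3: (1,1)->(0,2) = 2
Tile 4: (1,2)->(1,0) = 2
Tile 7: (2,0)->(2,0) = 0
Tile 6: (2,1)->(1,2) = 2
Sum: 0 + 0 + 3 + 1 + 2 + 2 + 0 + 2 = 10

Answer: 10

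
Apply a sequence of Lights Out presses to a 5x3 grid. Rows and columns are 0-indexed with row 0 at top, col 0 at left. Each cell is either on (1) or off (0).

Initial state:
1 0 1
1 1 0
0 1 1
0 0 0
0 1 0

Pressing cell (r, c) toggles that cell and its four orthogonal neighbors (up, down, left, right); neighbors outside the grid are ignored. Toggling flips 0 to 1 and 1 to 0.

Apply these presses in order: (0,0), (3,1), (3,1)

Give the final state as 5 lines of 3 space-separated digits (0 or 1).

Answer: 0 1 1
0 1 0
0 1 1
0 0 0
0 1 0

Derivation:
After press 1 at (0,0):
0 1 1
0 1 0
0 1 1
0 0 0
0 1 0

After press 2 at (3,1):
0 1 1
0 1 0
0 0 1
1 1 1
0 0 0

After press 3 at (3,1):
0 1 1
0 1 0
0 1 1
0 0 0
0 1 0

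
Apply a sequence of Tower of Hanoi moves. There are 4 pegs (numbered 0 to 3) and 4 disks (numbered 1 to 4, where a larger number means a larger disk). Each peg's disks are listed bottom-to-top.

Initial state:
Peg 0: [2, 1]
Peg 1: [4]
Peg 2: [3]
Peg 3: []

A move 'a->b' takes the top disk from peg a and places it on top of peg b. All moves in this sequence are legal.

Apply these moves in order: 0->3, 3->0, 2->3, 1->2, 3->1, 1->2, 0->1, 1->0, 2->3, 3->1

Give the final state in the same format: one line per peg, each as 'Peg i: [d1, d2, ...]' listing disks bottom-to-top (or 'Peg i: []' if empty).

After move 1 (0->3):
Peg 0: [2]
Peg 1: [4]
Peg 2: [3]
Peg 3: [1]

After move 2 (3->0):
Peg 0: [2, 1]
Peg 1: [4]
Peg 2: [3]
Peg 3: []

After move 3 (2->3):
Peg 0: [2, 1]
Peg 1: [4]
Peg 2: []
Peg 3: [3]

After move 4 (1->2):
Peg 0: [2, 1]
Peg 1: []
Peg 2: [4]
Peg 3: [3]

After move 5 (3->1):
Peg 0: [2, 1]
Peg 1: [3]
Peg 2: [4]
Peg 3: []

After move 6 (1->2):
Peg 0: [2, 1]
Peg 1: []
Peg 2: [4, 3]
Peg 3: []

After move 7 (0->1):
Peg 0: [2]
Peg 1: [1]
Peg 2: [4, 3]
Peg 3: []

After move 8 (1->0):
Peg 0: [2, 1]
Peg 1: []
Peg 2: [4, 3]
Peg 3: []

After move 9 (2->3):
Peg 0: [2, 1]
Peg 1: []
Peg 2: [4]
Peg 3: [3]

After move 10 (3->1):
Peg 0: [2, 1]
Peg 1: [3]
Peg 2: [4]
Peg 3: []

Answer: Peg 0: [2, 1]
Peg 1: [3]
Peg 2: [4]
Peg 3: []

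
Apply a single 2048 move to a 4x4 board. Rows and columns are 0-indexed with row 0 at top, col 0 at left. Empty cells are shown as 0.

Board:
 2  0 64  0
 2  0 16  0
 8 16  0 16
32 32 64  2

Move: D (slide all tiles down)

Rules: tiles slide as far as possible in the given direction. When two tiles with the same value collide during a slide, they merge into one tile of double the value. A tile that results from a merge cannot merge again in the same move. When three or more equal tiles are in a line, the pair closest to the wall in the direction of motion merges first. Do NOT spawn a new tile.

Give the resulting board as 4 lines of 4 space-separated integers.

Slide down:
col 0: [2, 2, 8, 32] -> [0, 4, 8, 32]
col 1: [0, 0, 16, 32] -> [0, 0, 16, 32]
col 2: [64, 16, 0, 64] -> [0, 64, 16, 64]
col 3: [0, 0, 16, 2] -> [0, 0, 16, 2]

Answer:  0  0  0  0
 4  0 64  0
 8 16 16 16
32 32 64  2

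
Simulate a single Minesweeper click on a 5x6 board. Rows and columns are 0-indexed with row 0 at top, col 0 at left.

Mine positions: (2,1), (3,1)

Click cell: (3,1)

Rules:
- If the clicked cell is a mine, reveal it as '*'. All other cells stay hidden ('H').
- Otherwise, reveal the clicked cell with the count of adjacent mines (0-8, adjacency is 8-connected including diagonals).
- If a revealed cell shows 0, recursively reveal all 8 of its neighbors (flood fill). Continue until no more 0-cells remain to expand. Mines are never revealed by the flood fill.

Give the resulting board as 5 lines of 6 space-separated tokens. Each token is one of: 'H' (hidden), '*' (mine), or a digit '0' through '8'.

H H H H H H
H H H H H H
H H H H H H
H * H H H H
H H H H H H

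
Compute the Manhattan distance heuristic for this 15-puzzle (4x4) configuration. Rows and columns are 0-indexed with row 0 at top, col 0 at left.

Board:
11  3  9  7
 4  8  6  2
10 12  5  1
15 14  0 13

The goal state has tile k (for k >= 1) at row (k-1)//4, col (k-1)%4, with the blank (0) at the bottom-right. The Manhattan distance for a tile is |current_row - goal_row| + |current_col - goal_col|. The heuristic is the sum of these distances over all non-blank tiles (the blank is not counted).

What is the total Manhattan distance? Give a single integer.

Tile 11: at (0,0), goal (2,2), distance |0-2|+|0-2| = 4
Tile 3: at (0,1), goal (0,2), distance |0-0|+|1-2| = 1
Tile 9: at (0,2), goal (2,0), distance |0-2|+|2-0| = 4
Tile 7: at (0,3), goal (1,2), distance |0-1|+|3-2| = 2
Tile 4: at (1,0), goal (0,3), distance |1-0|+|0-3| = 4
Tile 8: at (1,1), goal (1,3), distance |1-1|+|1-3| = 2
Tile 6: at (1,2), goal (1,1), distance |1-1|+|2-1| = 1
Tile 2: at (1,3), goal (0,1), distance |1-0|+|3-1| = 3
Tile 10: at (2,0), goal (2,1), distance |2-2|+|0-1| = 1
Tile 12: at (2,1), goal (2,3), distance |2-2|+|1-3| = 2
Tile 5: at (2,2), goal (1,0), distance |2-1|+|2-0| = 3
Tile 1: at (2,3), goal (0,0), distance |2-0|+|3-0| = 5
Tile 15: at (3,0), goal (3,2), distance |3-3|+|0-2| = 2
Tile 14: at (3,1), goal (3,1), distance |3-3|+|1-1| = 0
Tile 13: at (3,3), goal (3,0), distance |3-3|+|3-0| = 3
Sum: 4 + 1 + 4 + 2 + 4 + 2 + 1 + 3 + 1 + 2 + 3 + 5 + 2 + 0 + 3 = 37

Answer: 37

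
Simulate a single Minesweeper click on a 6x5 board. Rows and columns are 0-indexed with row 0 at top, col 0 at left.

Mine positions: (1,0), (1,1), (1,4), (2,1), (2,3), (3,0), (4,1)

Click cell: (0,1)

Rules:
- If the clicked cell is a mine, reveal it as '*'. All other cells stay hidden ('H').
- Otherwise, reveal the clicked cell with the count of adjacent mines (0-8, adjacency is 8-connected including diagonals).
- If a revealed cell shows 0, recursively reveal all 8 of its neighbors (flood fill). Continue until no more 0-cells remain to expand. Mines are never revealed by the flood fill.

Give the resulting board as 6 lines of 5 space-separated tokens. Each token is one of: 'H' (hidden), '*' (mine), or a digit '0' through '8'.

H 2 H H H
H H H H H
H H H H H
H H H H H
H H H H H
H H H H H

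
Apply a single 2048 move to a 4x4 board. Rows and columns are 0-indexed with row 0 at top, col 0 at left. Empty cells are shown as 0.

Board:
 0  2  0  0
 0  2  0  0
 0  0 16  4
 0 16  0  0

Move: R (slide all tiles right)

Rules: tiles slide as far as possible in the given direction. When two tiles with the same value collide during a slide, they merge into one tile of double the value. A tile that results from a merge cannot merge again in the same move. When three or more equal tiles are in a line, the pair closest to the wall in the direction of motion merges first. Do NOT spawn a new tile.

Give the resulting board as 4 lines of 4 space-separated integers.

Slide right:
row 0: [0, 2, 0, 0] -> [0, 0, 0, 2]
row 1: [0, 2, 0, 0] -> [0, 0, 0, 2]
row 2: [0, 0, 16, 4] -> [0, 0, 16, 4]
row 3: [0, 16, 0, 0] -> [0, 0, 0, 16]

Answer:  0  0  0  2
 0  0  0  2
 0  0 16  4
 0  0  0 16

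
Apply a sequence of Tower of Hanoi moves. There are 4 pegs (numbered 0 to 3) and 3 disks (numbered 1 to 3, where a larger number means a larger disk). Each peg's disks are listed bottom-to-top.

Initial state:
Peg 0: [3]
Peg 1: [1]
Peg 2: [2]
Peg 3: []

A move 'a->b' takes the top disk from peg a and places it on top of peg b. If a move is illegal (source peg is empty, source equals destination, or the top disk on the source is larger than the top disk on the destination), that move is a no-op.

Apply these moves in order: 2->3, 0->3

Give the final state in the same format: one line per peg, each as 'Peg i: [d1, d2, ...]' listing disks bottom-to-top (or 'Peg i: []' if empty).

After move 1 (2->3):
Peg 0: [3]
Peg 1: [1]
Peg 2: []
Peg 3: [2]

After move 2 (0->3):
Peg 0: [3]
Peg 1: [1]
Peg 2: []
Peg 3: [2]

Answer: Peg 0: [3]
Peg 1: [1]
Peg 2: []
Peg 3: [2]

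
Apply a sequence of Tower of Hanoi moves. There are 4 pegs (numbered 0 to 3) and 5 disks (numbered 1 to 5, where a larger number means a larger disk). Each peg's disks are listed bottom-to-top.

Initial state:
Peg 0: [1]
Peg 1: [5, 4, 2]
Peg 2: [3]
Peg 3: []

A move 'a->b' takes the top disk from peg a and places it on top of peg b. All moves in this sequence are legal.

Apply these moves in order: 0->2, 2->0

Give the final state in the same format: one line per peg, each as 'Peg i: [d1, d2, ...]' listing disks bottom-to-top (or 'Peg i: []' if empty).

Answer: Peg 0: [1]
Peg 1: [5, 4, 2]
Peg 2: [3]
Peg 3: []

Derivation:
After move 1 (0->2):
Peg 0: []
Peg 1: [5, 4, 2]
Peg 2: [3, 1]
Peg 3: []

After move 2 (2->0):
Peg 0: [1]
Peg 1: [5, 4, 2]
Peg 2: [3]
Peg 3: []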